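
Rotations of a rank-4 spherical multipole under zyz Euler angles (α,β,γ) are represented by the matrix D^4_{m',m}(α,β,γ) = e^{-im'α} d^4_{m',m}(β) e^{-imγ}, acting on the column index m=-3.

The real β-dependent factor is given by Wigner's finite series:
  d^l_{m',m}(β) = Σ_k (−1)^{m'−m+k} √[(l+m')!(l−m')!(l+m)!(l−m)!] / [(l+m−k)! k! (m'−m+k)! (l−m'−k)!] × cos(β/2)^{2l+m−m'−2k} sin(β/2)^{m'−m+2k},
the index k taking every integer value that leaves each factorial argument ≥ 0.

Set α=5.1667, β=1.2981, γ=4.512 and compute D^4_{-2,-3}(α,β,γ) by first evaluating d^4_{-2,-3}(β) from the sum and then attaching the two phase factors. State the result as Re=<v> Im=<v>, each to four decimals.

Re=0.1013 Im=-0.3191

Split into d^4_{-2,-3}(β=1.2981) × two z-phases.
Half-angle: c=0.796658, s=0.604430. N=√(2·720·1·5040)=2693.993318
The bounds max(0,m−m')=0 and min(l+m,l−m')=1 give 2 terms
  k=0: (−1)^1·2693.9933/(720)·0.7967^7·0.6044^1 = -0.460590
  k=1: (−1)^2·2693.9933/(240)·0.7967^5·0.6044^3 = +0.795396
d^4_{-2,-3}(1.2981) = -0.460590 +0.795396 = +0.334806
Attach z-rotation phases: D = e^{-i(-2)(5.1667)}·(+0.334806)·e^{-i(-3)(4.512)} = +0.101324-0.319106i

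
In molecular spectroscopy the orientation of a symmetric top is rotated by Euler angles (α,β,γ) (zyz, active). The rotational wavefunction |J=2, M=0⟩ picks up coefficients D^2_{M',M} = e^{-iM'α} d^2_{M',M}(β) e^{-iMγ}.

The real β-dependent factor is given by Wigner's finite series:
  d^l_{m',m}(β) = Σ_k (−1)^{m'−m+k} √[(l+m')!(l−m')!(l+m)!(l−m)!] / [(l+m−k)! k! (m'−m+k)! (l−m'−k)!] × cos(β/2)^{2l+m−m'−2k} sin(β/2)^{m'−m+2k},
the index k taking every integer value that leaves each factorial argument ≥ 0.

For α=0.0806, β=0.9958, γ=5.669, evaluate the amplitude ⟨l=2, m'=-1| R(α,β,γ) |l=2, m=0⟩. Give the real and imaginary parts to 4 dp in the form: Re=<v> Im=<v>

Re=0.5571 Im=0.0450

First d^2_{-1,0}(β=0.9958), then the phase factors e^{-i(-1)α} and e^{-i(0)γ}:
c=cos(0.9958/2)=0.878587, s=sin(0.9958/2)=0.477582; N=√[1·6·2·2]=4.898979
k: max(0,(0)−(-1))=1 … min(2+(0),2−(-1))=2
  k=1: (−1)^0·4.8990/(2)·0.8786^3·0.4776^1 = +0.793374
  k=2: (−1)^1·4.8990/(2)·0.8786^1·0.4776^3 = -0.234425
d^2_{-1,0}(0.9958) = +0.793374 -0.234425 = +0.558950
D = (+0.996754+0.080513i)·(+0.558950)·(+1.000000+0.000000i) = +0.557135+0.045003i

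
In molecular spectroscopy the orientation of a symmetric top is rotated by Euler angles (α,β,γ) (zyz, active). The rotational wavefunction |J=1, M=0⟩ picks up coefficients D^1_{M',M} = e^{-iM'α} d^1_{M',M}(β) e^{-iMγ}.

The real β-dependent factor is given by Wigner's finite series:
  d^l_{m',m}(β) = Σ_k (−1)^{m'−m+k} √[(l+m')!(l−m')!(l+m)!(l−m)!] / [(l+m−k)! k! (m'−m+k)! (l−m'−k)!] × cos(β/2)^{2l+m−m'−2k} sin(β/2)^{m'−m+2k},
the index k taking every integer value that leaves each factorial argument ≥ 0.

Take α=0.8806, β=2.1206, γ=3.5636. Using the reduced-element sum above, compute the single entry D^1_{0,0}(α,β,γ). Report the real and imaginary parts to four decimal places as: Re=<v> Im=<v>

Re=-0.5225 Im=0.0000

First d^1_{0,0}(β=2.1206), then the phase factors e^{-i(0)α} and e^{-i(0)γ}:
With c≡cos(β/2)=0.488610 and s≡sin(β/2)=0.872502, N=[1·1·1·1]^{1/2}=1.000000
The bounds max(0,m−m')=0 and min(l+m,l−m')=1 give 2 terms
  k=0: (−1)^0·1.0000/(1)·0.4886^2·0.8725^0 = +0.238740
  k=1: (−1)^1·1.0000/(1)·0.4886^0·0.8725^2 = -0.761260
d^1_{0,0}(2.1206) = +0.238740 -0.761260 = -0.522520
Attach z-rotation phases: D = e^{-i(0)(0.8806)}·(-0.522520)·e^{-i(0)(3.5636)} = -0.522520+0.000000i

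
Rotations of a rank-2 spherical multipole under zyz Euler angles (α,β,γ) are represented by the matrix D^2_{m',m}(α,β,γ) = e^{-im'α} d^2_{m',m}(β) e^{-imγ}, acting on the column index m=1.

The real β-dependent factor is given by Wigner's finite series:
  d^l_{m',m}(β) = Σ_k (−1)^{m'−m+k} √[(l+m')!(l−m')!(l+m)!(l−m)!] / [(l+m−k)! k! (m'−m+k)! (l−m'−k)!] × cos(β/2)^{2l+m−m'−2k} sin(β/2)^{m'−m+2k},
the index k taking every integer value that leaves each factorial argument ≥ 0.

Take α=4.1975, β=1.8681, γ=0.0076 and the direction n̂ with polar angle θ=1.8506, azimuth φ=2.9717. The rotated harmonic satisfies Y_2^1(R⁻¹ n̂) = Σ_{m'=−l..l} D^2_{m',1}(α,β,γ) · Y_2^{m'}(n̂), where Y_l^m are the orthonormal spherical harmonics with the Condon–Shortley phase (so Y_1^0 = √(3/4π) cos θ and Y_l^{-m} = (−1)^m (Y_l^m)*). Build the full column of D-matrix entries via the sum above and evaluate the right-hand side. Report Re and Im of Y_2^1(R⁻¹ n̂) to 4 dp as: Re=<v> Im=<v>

Re=-0.0490 Im=0.2741

Need the full column D^2_{m',1} for m'=−2..2 at α=4.1975, β=1.8681, γ=0.0076.
cos(β/2)=0.594583, sin(β/2)=0.804035
d^2_{-2,1}: single k=3 term ⇒ +0.618111;  D = -0.314297+0.532239i
d^2_{-1,1}: k∈[2..3] ⇒ +0.685638 -0.417926 = +0.267713;  D = -0.133599-0.231994i
d^2_{0,1}: k∈[1..2] ⇒ +0.413987 -0.757028 = -0.343041;  D = -0.343031+0.002607i
d^2_{1,1}: k∈[0..1] ⇒ +0.124982 -0.685638 = -0.560656;  D = +0.272372-0.490050i
d^2_{2,1}: single k=0 term ⇒ -0.338019;  D = +0.176280+0.288413i
Y_2^{m'}(θ=1.8506,φ=2.9717) and Σ D·Y over m':
  (-0.3143+0.5322i)·(+0.3364+0.1189i)  (-0.1336-0.2320i)·(+0.2021+0.0347i)  (-0.3430+0.0026i)·(-0.2432+0.0000i)  (+0.2724-0.4900i)·(-0.2021+0.0347i)  (+0.1763+0.2884i)·(+0.3364-0.1189i)
Y_2^1(R⁻¹ n̂) = -0.049006+0.274070i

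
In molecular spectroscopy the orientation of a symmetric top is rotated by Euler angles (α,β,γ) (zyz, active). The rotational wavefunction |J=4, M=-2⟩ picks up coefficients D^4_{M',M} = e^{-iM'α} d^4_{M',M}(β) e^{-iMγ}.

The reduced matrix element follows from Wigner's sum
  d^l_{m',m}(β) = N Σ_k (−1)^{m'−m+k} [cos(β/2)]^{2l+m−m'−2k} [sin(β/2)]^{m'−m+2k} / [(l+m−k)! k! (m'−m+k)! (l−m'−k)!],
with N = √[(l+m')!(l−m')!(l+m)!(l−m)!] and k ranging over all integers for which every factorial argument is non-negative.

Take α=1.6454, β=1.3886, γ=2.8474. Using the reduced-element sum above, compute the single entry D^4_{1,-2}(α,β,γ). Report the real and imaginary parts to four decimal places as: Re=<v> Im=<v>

Re=0.0638 Im=0.0817

D^4_{1,-2}(1.6454,1.3886,2.8474) = e^{-i·1·1.6454}·d^4_{1,-2}(1.3886)·e^{-i·-2·2.8474}. Compute d first:
With c≡cos(β/2)=0.768502 and s≡sin(β/2)=0.639848, N=[120·6·2·720]^{1/2}=1018.233765
Admissible k: 0..2 (factorial args all ≥0)
  k=0: (−1)^3·1018.2338/(72)·0.7685^5·0.6398^3 = -0.993045
  k=1: (−1)^4·1018.2338/(48)·0.7685^3·0.6398^5 = +1.032580
  k=2: (−1)^5·1018.2338/(240)·0.7685^1·0.6398^7 = -0.143159
d^4_{1,-2}(1.3886) = -0.993045 +1.032580 -0.143159 = -0.103624
Phases: e^{-i·(1)·1.6454}=-0.074534-0.997218i, e^{-i·(-2)·2.8474}=+0.831838-0.555019i ⇒ D=+0.063778+0.081672i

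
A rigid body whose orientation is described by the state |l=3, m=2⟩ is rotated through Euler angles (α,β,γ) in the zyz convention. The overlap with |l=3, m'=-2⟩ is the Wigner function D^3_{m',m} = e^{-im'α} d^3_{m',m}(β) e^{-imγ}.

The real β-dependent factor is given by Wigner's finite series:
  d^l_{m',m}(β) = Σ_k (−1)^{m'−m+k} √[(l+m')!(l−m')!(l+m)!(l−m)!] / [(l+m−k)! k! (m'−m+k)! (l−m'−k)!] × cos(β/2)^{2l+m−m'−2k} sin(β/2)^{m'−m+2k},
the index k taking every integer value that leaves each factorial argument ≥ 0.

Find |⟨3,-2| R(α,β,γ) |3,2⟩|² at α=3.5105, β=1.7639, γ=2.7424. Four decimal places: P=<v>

P=0.2559

First d^3_{-2,2}(β=1.7639), then the phase factors e^{-i(-2)α} and e^{-i(2)γ}:
Half-angle: c=0.635647, s=0.771980. N=√(1·120·120·1)=120.000000
k: max(0,(2)−(-2))=4 … min(3+(2),3−(-2))=5
  k=4: (−1)^0·120.0000/(24)·0.6356^2·0.7720^4 = +0.717507
  k=5: (−1)^1·120.0000/(120)·0.6356^0·0.7720^6 = -0.211659
d^3_{-2,2}(1.7639) = +0.717507 -0.211659 = +0.505848
|D^3_{-2,2}|² = |d^3_{-2,2}(β)|² = (+0.505848)² = 0.255882 (the z-rotation phases have unit modulus)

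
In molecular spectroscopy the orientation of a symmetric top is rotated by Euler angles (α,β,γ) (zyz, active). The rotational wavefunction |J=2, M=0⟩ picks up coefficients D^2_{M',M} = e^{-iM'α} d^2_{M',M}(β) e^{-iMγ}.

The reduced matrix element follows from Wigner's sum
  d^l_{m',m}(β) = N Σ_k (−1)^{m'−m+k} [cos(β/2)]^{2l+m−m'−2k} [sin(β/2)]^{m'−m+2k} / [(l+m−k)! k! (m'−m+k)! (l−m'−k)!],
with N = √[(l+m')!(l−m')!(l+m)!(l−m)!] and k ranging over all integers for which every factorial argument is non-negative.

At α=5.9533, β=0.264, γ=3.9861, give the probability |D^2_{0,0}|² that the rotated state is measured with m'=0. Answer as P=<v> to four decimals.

P=0.8062

Split into d^2_{0,0}(β=0.264) × two z-phases.
c=cos(0.264/2)=0.991301, s=sin(0.264/2)=0.131617; N=√[2·2·2·2]=4.000000
k: max(0,(0)−(0))=0 … min(2+(0),2−(0))=2
  k=0: (−1)^0·4.0000/(4)·0.9913^4·0.1316^0 = +0.965654
  k=1: (−1)^1·4.0000/(1)·0.9913^2·0.1316^2 = -0.068092
  k=2: (−1)^2·4.0000/(4)·0.9913^0·0.1316^4 = +0.000300
d^2_{0,0}(0.264) = +0.965654 -0.068092 +0.000300 = +0.897862
|D^2_{0,0}|² = |d^2_{0,0}(β)|² = (+0.897862)² = 0.806157 (the z-rotation phases have unit modulus)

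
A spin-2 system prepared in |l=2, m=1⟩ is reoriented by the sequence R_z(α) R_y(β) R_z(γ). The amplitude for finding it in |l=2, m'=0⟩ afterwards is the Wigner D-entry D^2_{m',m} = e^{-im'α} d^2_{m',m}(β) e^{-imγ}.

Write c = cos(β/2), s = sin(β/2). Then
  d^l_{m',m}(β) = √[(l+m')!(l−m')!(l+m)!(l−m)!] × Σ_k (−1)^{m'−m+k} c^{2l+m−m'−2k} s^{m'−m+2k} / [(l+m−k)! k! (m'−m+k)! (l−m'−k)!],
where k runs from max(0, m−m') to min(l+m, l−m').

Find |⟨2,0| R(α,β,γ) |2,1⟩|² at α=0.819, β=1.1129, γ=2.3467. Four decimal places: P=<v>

Split into d^2_{0,1}(β=1.1129) × two z-phases.
c=cos(1.1129/2)=0.849135, s=sin(1.1129/2)=0.528175; N=√[2·2·6·1]=4.898979
Admissible k: 1..2 (factorial args all ≥0)
  k=1: (−1)^0·4.8990/(2)·0.8491^3·0.5282^1 = +0.792108
  k=2: (−1)^1·4.8990/(2)·0.8491^1·0.5282^3 = -0.306469
d^2_{0,1}(1.1129) = +0.792108 -0.306469 = +0.485639
|D^2_{0,1}|² = |d^2_{0,1}(β)|² = (+0.485639)² = 0.235846 (the z-rotation phases have unit modulus)

P=0.2358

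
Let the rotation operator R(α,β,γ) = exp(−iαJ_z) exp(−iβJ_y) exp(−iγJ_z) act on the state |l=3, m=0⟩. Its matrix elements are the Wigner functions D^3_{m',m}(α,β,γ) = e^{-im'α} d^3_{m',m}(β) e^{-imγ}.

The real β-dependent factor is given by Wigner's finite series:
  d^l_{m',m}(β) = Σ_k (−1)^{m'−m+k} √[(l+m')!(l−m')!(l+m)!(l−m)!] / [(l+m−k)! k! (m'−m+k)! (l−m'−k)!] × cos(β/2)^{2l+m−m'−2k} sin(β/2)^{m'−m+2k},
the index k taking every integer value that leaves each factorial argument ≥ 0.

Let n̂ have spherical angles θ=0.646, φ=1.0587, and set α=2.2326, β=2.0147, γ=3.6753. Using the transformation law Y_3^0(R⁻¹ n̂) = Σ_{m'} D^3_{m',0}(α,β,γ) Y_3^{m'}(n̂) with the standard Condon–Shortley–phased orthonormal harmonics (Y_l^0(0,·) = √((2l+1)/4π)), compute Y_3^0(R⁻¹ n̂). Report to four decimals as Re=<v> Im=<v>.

Re=0.1443 Im=0.0000

Need the full column D^3_{m',0} for m'=−3..3 at α=2.2326, β=2.0147, γ=3.6753.
cos(β/2)=0.534103, sin(β/2)=0.845419
d^3_{-3,0}: single k=3 term ⇒ +0.411724;  D = +0.376840+0.165858i
d^3_{-2,0}: k∈[2..3] ⇒ +0.318570 -0.798178 = -0.479607;  D = +0.117350+0.465029i
d^3_{-1,0}: k∈[1..3] ⇒ +0.127288 -0.956761 +0.799055 = -0.030418;  D = +0.018693-0.023996i
d^3_{0,0}: k∈[0..3] ⇒ +0.023214 -0.523464 +1.311540 -0.365118 = +0.446171;  D = +0.446171+0.000000i
d^3_{1,0}: k∈[0..2] ⇒ -0.127288 +0.956761 -0.799055 = +0.030418;  D = -0.018693-0.023996i
d^3_{2,0}: k∈[0..1] ⇒ +0.318570 -0.798178 = -0.479607;  D = +0.117350-0.465029i
d^3_{3,0}: single k=0 term ⇒ -0.411724;  D = -0.376840+0.165858i
Y_3^{m'}(θ=0.646,φ=1.0587) and Σ D·Y over m':
  (+0.3768+0.1659i)·(-0.0910+0.0031i)  (+0.1174+0.4650i)·(-0.1537-0.2526i)  (+0.0187-0.0240i)·(+0.2086-0.3711i)  (+0.4462+0.0000i)·(+0.0560+0.0000i)  (-0.0187-0.0240i)·(-0.2086-0.3711i)  (+0.1174-0.4650i)·(-0.1537+0.2526i)  (-0.3768+0.1659i)·(+0.0910+0.0031i)
Y_3^0(R⁻¹ n̂) = +0.144279+0.000000i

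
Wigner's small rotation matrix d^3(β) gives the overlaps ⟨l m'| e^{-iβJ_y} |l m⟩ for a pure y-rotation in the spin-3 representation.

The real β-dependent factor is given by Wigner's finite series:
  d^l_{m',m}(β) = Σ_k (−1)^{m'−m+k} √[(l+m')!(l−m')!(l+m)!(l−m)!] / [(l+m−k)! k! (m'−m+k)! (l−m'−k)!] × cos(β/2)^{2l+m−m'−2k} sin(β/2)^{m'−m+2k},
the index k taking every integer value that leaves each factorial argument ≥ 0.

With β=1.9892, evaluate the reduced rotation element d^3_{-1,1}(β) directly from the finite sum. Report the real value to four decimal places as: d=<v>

d^3_{-1,1}(β=1.9892) via Wigner's sum:
With c≡cos(β/2)=0.544838 and s≡sin(β/2)=0.838541, N=[2·24·24·2]^{1/2}=48.000000
The bounds max(0,m−m')=2 and min(l+m,l−m')=4 give 3 terms
  k=2: (−1)^0·48.0000/(8)·0.5448^4·0.8385^2 = +0.371767
  k=3: (−1)^1·48.0000/(6)·0.5448^2·0.8385^4 = -1.174148
  k=4: (−1)^2·48.0000/(48)·0.5448^0·0.8385^6 = +0.347653
d^3_{-1,1}(1.9892) = +0.371767 -1.174148 +0.347653 = -0.454728

d=-0.4547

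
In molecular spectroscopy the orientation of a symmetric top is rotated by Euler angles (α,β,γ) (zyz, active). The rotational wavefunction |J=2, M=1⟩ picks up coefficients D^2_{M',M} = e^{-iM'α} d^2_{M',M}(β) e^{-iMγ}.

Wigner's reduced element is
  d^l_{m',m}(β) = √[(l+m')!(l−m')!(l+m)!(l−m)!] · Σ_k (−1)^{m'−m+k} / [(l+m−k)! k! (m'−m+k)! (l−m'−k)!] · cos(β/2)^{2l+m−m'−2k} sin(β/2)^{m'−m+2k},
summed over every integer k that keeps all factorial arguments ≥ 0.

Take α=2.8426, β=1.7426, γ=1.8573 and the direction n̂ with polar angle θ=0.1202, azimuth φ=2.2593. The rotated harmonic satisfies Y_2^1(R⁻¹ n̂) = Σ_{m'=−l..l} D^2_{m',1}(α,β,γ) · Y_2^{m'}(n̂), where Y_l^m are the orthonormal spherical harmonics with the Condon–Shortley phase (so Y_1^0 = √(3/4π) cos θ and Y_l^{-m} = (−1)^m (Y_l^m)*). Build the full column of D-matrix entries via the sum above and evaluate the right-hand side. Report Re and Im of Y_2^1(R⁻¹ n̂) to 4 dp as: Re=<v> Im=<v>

Need the full column D^2_{m',1} for m'=−2..2 at α=2.8426, β=1.7426, γ=1.8573.
cos(β/2)=0.643832, sin(β/2)=0.765167
d^2_{-2,1}: single k=3 term ⇒ +0.576860;  D = -0.446254-0.365548i
d^2_{-1,1}: k∈[2..3] ⇒ +0.728080 -0.342787 = +0.385293;  D = +0.212918+0.321118i
d^2_{0,1}: k∈[1..2] ⇒ +0.500207 -0.706507 = -0.206300;  D = +0.058300+0.197890i
d^2_{1,1}: k∈[0..1] ⇒ +0.171827 -0.728080 = -0.556253;  D = +0.006947-0.556209i
d^2_{2,1}: single k=0 term ⇒ -0.408418;  D = -0.125167+0.388765i
Y_2^{m'}(θ=0.1202,φ=2.2593) and Σ D·Y over m':
  (-0.4463-0.3655i)·(-0.0011+0.0055i)  (+0.2129+0.3211i)·(-0.0584-0.0710i)  (+0.0583+0.1979i)·(+0.6172+0.0000i)  (+0.0069-0.5562i)·(+0.0584-0.0710i)  (-0.1252+0.3888i)·(-0.0011-0.0055i)
Y_2^1(R⁻¹ n̂) = +0.011972+0.053478i

Re=0.0120 Im=0.0535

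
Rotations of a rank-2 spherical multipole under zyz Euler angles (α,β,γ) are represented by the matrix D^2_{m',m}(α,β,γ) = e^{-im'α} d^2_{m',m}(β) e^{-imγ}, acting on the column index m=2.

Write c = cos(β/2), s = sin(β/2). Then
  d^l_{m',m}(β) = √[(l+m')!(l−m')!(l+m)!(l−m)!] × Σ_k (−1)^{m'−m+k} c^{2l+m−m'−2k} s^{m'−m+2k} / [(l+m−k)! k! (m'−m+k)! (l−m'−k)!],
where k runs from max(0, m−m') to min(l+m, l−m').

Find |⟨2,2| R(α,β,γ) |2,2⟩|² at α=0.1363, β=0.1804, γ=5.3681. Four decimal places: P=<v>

P=0.9679

Split into d^2_{2,2}(β=0.1804) × two z-phases.
Half-angle: c=0.995935, s=0.090078. N=√(24·1·24·1)=24.000000
k: max(0,(2)−(2))=0 … min(2+(2),2−(2))=0
  k=0: (−1)^0·24.0000/(24)·0.9959^4·0.0901^0 = +0.983838
d^2_{2,2}(0.1804) = +0.983838
|D^2_{2,2}|² = |d^2_{2,2}(β)|² = (+0.983838)² = 0.967937 (the z-rotation phases have unit modulus)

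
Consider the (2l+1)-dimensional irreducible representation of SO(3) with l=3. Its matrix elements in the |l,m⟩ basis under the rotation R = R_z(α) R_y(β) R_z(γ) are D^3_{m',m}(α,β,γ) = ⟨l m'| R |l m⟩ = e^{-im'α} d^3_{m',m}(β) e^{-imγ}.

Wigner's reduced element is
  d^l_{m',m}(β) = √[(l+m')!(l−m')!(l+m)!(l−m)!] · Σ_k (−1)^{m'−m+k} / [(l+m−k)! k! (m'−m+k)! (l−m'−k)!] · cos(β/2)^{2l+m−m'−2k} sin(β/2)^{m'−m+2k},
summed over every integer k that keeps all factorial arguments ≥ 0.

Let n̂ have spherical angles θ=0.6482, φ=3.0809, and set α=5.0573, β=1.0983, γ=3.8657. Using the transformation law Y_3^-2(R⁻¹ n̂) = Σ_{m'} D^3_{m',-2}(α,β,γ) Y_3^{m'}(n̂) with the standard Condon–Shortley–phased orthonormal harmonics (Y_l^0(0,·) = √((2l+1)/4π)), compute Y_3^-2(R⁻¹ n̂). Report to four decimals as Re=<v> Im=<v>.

Need the full column D^3_{m',-2} for m'=−3..3 at α=5.0573, β=1.0983, γ=3.8657.
cos(β/2)=0.852968, sin(β/2)=0.521962
d^3_{-3,-2}: single k=1 term ⇒ +0.577271;  D = -0.353316-0.456519i
d^3_{-2,-2}: k∈[0..1] ⇒ +0.385122 -0.721075 = -0.335953;  D = -0.180510+0.283339i
d^3_{-1,-2}: k∈[0..1] ⇒ -0.745254 +0.558144 = -0.187109;  D = -0.182504-0.041258i
d^3_{0,-2}: k∈[0..1] ⇒ +0.789898 -0.295790 = +0.494108;  D = +0.060417+0.490400i
d^3_{1,-2}: k∈[0..1] ⇒ -0.558144 +0.104503 = -0.453641;  D = +0.404966-0.204433i
d^3_{2,-2}: k∈[0..1] ⇒ +0.270018 -0.020223 = +0.249796;  D = -0.181337-0.171798i
d^3_{3,-2}: single k=0 term ⇒ -0.080948;  D = -0.032525+0.074126i
Y_3^{m'}(θ=0.6482,φ=3.0809) and Σ D·Y over m':
  (-0.3533-0.4565i)·(-0.0903-0.0166i)  (-0.1805+0.2833i)·(+0.2948+0.0360i)  (-0.1825-0.0413i)·(-0.4241-0.0258i)  (+0.0604+0.4904i)·(+0.0528+0.0000i)  (+0.4050-0.2044i)·(+0.4241-0.0258i)  (-0.1813-0.1718i)·(+0.2948-0.0360i)  (-0.0325+0.0741i)·(+0.0903-0.0166i)
Y_3^-2(R⁻¹ n̂) = +0.145566+0.038196i

Re=0.1456 Im=0.0382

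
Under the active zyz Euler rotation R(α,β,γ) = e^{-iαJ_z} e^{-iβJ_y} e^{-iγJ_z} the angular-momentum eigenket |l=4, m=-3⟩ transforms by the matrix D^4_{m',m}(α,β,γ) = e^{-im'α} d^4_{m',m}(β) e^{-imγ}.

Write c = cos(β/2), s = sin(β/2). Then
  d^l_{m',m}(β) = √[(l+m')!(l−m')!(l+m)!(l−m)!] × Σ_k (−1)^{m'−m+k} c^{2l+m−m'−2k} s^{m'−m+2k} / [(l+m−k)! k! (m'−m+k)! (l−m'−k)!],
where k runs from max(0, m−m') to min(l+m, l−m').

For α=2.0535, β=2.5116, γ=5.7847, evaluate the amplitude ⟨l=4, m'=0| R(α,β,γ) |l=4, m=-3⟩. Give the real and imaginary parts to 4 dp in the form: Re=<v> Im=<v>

Re=0.0184 Im=-0.2437

Split into d^4_{0,-3}(β=2.5116) × two z-phases.
Half-angle: c=0.309813, s=0.950798. N=√(24·24·1·5040)=1703.830978
k: max(0,(-3)−(0))=0 … min(4+(-3),4−(0))=1
  k=0: (−1)^3·1703.8310/(144)·0.3098^5·0.9508^3 = -0.029029
  k=1: (−1)^4·1703.8310/(144)·0.3098^3·0.9508^5 = +0.273403
d^4_{0,-3}(2.5116) = -0.029029 +0.273403 = +0.244374
Phases: e^{-i·(0)·2.0535}=+1.000000+0.000000i, e^{-i·(-3)·5.7847}=+0.075269-0.997163i ⇒ D=+0.018394-0.243681i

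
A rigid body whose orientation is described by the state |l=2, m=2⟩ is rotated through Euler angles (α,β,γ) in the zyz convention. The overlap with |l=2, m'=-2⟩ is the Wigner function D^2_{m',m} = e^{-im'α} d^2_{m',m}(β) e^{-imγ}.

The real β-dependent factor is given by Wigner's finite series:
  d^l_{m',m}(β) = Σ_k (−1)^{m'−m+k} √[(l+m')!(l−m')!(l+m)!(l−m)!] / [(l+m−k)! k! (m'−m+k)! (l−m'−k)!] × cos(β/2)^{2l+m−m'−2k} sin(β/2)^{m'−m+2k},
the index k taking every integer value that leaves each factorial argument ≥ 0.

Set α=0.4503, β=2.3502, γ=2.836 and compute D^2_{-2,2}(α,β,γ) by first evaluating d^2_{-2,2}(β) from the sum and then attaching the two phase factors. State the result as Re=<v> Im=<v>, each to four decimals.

Re=0.0428 Im=0.7237

Split into d^2_{-2,2}(β=2.3502) × two z-phases.
c=cos(2.3502/2)=0.385451, s=sin(2.3502/2)=0.922728; N=√[1·24·24·1]=24.000000
The bounds max(0,m−m')=4 and min(l+m,l−m')=4 give 1 term
  k=4: (−1)^0·24.0000/(24)·0.3855^0·0.9227^4 = +0.724929
d^2_{-2,2}(2.3502) = +0.724929
Attach z-rotation phases: D = e^{-i(-2)(0.4503)}·(+0.724929)·e^{-i(2)(2.836)} = +0.042754+0.723667i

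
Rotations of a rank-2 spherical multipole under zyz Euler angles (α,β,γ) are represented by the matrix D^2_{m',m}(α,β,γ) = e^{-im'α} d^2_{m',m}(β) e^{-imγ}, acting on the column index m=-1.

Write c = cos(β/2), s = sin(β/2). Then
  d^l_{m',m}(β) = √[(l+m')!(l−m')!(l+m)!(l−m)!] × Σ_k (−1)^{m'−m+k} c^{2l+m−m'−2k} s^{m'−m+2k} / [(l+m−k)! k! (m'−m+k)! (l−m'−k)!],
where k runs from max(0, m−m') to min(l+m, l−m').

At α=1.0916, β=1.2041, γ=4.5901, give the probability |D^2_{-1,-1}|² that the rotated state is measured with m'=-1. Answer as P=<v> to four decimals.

Split into d^2_{-1,-1}(β=1.2041) × two z-phases.
With c≡cos(β/2)=0.824176 and s≡sin(β/2)=0.566333, N=[1·6·1·6]^{1/2}=6.000000
k: max(0,(-1)−(-1))=0 … min(2+(-1),2−(-1))=1
  k=0: (−1)^0·6.0000/(6)·0.8242^4·0.5663^0 = +0.461403
  k=1: (−1)^1·6.0000/(2)·0.8242^2·0.5663^2 = -0.653590
d^2_{-1,-1}(1.2041) = +0.461403 -0.653590 = -0.192187
|D^2_{-1,-1}|² = |d^2_{-1,-1}(β)|² = (-0.192187)² = 0.036936 (the z-rotation phases have unit modulus)

P=0.0369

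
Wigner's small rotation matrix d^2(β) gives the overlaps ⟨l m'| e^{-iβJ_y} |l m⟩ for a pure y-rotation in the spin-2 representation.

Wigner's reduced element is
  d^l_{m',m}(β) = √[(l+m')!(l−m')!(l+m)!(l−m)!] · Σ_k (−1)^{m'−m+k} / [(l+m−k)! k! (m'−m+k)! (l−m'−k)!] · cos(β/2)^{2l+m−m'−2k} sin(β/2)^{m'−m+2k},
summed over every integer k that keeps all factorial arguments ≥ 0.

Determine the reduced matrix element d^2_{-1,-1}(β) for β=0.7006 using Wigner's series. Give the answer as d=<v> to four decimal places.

d=0.4666

d^2_{-1,-1}(β=0.7006) via Wigner's sum:
With c≡cos(β/2)=0.939270 and s≡sin(β/2)=0.343180, N=[1·6·1·6]^{1/2}=6.000000
Admissible k: 0..1 (factorial args all ≥0)
  k=0: (−1)^0·6.0000/(6)·0.9393^4·0.3432^0 = +0.778326
  k=1: (−1)^1·6.0000/(2)·0.9393^2·0.3432^2 = -0.311706
d^2_{-1,-1}(0.7006) = +0.778326 -0.311706 = +0.466620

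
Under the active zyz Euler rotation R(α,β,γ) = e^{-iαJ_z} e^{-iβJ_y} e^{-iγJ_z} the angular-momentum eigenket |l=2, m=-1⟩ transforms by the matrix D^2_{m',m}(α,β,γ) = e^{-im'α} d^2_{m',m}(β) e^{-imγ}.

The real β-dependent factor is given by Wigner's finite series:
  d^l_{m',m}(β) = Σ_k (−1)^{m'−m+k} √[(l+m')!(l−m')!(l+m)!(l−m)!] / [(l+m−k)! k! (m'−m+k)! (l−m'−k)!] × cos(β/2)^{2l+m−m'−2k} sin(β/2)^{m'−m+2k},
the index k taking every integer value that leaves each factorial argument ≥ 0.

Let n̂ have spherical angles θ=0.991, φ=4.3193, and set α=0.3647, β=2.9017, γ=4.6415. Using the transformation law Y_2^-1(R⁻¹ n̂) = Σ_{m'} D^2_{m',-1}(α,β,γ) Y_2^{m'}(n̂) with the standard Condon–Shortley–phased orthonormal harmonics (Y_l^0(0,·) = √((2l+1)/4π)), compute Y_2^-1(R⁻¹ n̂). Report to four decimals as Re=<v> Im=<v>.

Need the full column D^2_{m',-1} for m'=−2..2 at α=0.3647, β=2.9017, γ=4.6415.
cos(β/2)=0.119659, sin(β/2)=0.992815
d^2_{-2,-1}: single k=1 term ⇒ +0.003402;  D = +0.002082-0.002691i
d^2_{-1,-1}: k∈[0..1] ⇒ +0.000205 -0.042340 = -0.042135;  D = -0.012202+0.040329i
d^2_{0,-1}: k∈[0..1] ⇒ -0.004167 +0.286831 = +0.282664;  D = -0.020021-0.281954i
d^2_{1,-1}: k∈[0..1] ⇒ +0.042340 -0.971568 = -0.929229;  D = +0.392083+0.842459i
d^2_{2,-1}: single k=0 term ⇒ -0.234196;  D = +0.168049+0.163118i
Y_2^{m'}(θ=0.991,φ=4.3193) and Σ D·Y over m':
  (+0.0021-0.0027i)·(-0.1910-0.1913i)  (-0.0122+0.0403i)·(-0.1356+0.3271i)  (-0.0200-0.2820i)·(-0.0314+0.0000i)  (+0.3921+0.8425i)·(+0.1356+0.3271i)  (+0.1680+0.1631i)·(-0.1910+0.1913i)
Y_2^-1(R⁻¹ n̂) = -0.297489+0.242999i

Re=-0.2975 Im=0.2430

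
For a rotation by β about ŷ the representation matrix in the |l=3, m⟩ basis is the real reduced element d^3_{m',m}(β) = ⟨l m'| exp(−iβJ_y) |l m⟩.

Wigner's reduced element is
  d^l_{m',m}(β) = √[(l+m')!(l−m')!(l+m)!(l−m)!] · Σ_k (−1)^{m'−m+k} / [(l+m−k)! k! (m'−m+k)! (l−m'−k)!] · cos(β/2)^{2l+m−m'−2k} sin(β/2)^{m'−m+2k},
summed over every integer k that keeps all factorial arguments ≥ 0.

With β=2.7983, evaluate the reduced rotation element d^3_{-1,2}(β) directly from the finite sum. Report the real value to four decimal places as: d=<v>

d=-0.4714

d^3_{-1,2}(β=2.7983) via Wigner's sum:
With c≡cos(β/2)=0.170805 and s≡sin(β/2)=0.985305, N=[2·24·120·1]^{1/2}=75.894664
Admissible k: 3..4 (factorial args all ≥0)
  k=3: (−1)^0·75.8947/(12)·0.1708^3·0.9853^3 = +0.030147
  k=4: (−1)^1·75.8947/(24)·0.1708^1·0.9853^5 = -0.501595
d^3_{-1,2}(2.7983) = +0.030147 -0.501595 = -0.471448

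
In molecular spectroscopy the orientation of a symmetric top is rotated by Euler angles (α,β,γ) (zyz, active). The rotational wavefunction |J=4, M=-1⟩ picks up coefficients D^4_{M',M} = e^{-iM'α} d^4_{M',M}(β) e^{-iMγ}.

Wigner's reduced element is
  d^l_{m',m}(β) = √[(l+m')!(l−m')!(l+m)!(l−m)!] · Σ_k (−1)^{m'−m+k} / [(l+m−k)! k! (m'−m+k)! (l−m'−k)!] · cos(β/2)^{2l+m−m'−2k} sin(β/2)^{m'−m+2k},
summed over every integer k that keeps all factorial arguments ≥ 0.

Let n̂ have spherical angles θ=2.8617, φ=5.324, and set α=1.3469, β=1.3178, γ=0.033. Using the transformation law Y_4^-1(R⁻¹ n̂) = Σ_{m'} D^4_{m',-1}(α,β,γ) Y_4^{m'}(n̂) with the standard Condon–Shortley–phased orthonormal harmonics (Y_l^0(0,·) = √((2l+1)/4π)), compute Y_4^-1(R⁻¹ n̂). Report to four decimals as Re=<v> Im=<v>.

Need the full column D^4_{m',-1} for m'=−4..4 at α=1.3469, β=1.3178, γ=0.033.
cos(β/2)=0.790666, sin(β/2)=0.612247
d^4_{-4,-1}: single k=3 term ⇒ +0.530690;  D = +0.345201-0.403073i
d^4_{-3,-1}: k∈[2..3] ⇒ +0.726914 -0.726440 = +0.000474;  D = -0.000283-0.000381i
d^4_{-2,-1}: k∈[1..3] ⇒ +0.501782 -1.504365 +0.601353 = -0.401229;  D = +0.367205-0.161695i
d^4_{-1,-1}: k∈[0..3] ⇒ +0.152737 -1.373739 +1.647411 -0.329267 = +0.097142;  D = +0.018432+0.095377i
d^4_{0,-1}: k∈[0..3] ⇒ -0.528925 +1.902887 -1.140987 +0.114024 = +0.346999;  D = +0.346810+0.011449i
d^4_{1,-1}: k∈[0..3] ⇒ +0.915826 -1.647411 +0.493901 -0.019743 = -0.257427;  D = -0.065407+0.248979i
d^4_{2,-1}: k∈[0..2] ⇒ -1.002910 +0.902030 -0.108173 = -0.209053;  D = +0.185352+0.096683i
d^4_{3,-1}: k∈[0..1] ⇒ +0.726440 -0.261348 = +0.465092;  D = -0.301285+0.354313i
d^4_{4,-1}: single k=0 term ⇒ -0.318206;  D = -0.190595-0.254811i
Y_4^{m'}(θ=2.8617,φ=5.324) and Σ D·Y over m':
  (+0.3452-0.4031i)·(-0.0020-0.0017i)  (-0.0003-0.0004i)·(+0.0245-0.0066i)  (+0.3672-0.1617i)·(-0.0475+0.1312i)  (+0.0184+0.0954i)·(-0.2500-0.3564i)  (+0.3468+0.0114i)·(+0.5449+0.0000i)  (-0.0654+0.2490i)·(+0.2500-0.3564i)  (+0.1854+0.0967i)·(-0.0475-0.1312i)  (-0.3013+0.3543i)·(-0.0245-0.0066i)  (-0.1906-0.2548i)·(-0.0020+0.0017i)
Y_4^-1(R⁻¹ n̂) = +0.307558+0.082053i

Re=0.3076 Im=0.0821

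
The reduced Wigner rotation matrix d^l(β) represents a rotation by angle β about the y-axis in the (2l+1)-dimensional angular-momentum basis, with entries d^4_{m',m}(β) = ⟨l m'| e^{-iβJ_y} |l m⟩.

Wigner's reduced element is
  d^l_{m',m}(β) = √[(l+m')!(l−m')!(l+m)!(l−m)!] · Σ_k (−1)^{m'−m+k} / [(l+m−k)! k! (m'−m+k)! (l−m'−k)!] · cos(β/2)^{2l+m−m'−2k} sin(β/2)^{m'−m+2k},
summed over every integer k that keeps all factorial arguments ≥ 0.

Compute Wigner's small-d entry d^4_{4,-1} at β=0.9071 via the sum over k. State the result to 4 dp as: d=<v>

d^4_{4,-1}(β=0.9071) via Wigner's sum:
With c≡cos(β/2)=0.898897 and s≡sin(β/2)=0.438159, N=[40320·1·6·120]^{1/2}=5387.986637
k∈{0} keeps every argument non-negative
  k=0: (−1)^5·5387.9866/(720)·0.8989^3·0.4382^5 = -0.087778
d^4_{4,-1}(0.9071) = -0.087778

d=-0.0878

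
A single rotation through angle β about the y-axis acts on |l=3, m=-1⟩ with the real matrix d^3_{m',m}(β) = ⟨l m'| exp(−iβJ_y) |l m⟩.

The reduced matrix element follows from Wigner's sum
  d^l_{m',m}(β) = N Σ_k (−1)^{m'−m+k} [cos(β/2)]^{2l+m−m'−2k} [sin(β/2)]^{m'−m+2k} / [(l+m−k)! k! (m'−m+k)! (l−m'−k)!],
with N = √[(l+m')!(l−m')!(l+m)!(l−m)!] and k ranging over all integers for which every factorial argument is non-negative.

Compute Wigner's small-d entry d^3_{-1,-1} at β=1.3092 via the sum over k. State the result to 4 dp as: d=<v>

d=-0.4064

d^3_{-1,-1}(β=1.3092) via Wigner's sum:
Half-angle: c=0.793292, s=0.608842. N=√(2·24·2·24)=48.000000
The bounds max(0,m−m')=0 and min(l+m,l−m')=2 give 3 terms
  k=0: (−1)^0·48.0000/(48)·0.7933^6·0.6088^0 = +0.249228
  k=1: (−1)^1·48.0000/(6)·0.7933^4·0.6088^2 = -1.174439
  k=2: (−1)^2·48.0000/(8)·0.7933^2·0.6088^4 = +0.518842
d^3_{-1,-1}(1.3092) = +0.249228 -1.174439 +0.518842 = -0.406369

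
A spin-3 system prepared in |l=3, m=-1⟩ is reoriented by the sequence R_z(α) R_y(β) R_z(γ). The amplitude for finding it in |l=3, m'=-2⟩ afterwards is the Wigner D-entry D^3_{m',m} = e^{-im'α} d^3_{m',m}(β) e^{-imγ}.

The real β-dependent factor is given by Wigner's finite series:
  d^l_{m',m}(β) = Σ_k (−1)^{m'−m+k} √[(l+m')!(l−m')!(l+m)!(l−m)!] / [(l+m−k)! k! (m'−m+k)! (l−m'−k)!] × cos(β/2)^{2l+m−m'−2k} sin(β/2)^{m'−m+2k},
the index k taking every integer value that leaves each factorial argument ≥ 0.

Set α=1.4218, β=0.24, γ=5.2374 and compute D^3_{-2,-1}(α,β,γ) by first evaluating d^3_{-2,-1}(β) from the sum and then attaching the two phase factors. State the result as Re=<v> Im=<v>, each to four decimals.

Re=-0.0798 Im=0.3454

Split into d^3_{-2,-1}(β=0.24) × two z-phases.
c=cos(0.24/2)=0.992809, s=sin(0.24/2)=0.119712; N=√[1·120·2·24]=75.894664
k: max(0,(-1)−(-2))=1 … min(3+(-1),3−(-2))=2
  k=1: (−1)^0·75.8947/(24)·0.9928^5·0.1197^1 = +0.365146
  k=2: (−1)^1·75.8947/(12)·0.9928^3·0.1197^3 = -0.010618
d^3_{-2,-1}(0.24) = +0.365146 -0.010618 = +0.354528
Attach z-rotation phases: D = e^{-i(-2)(1.4218)}·(+0.354528)·e^{-i(-1)(5.2374)} = -0.079795+0.345431i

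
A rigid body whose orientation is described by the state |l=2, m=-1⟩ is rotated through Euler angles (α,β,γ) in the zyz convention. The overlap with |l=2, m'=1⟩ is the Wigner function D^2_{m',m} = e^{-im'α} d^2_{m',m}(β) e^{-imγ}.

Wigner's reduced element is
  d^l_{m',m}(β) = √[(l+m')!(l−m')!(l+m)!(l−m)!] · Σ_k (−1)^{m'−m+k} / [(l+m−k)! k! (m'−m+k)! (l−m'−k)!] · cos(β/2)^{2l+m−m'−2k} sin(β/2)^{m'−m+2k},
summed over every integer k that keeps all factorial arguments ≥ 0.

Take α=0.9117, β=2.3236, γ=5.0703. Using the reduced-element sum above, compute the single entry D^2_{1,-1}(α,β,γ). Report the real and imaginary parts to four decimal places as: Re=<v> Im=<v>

Split into d^2_{1,-1}(β=2.3236) × two z-phases.
With c≡cos(β/2)=0.397689 and s≡sin(β/2)=0.917520, N=[6·1·1·6]^{1/2}=6.000000
The bounds max(0,m−m')=0 and min(l+m,l−m')=1 give 2 terms
  k=0: (−1)^2·6.0000/(2)·0.3977^2·0.9175^2 = +0.399429
  k=1: (−1)^3·6.0000/(6)·0.3977^0·0.9175^4 = -0.708701
d^2_{1,-1}(2.3236) = +0.399429 -0.708701 = -0.309272
D = (+0.612403-0.790546i)·(-0.309272)·(+0.350318-0.936631i) = +0.162651+0.263048i

Re=0.1627 Im=0.2630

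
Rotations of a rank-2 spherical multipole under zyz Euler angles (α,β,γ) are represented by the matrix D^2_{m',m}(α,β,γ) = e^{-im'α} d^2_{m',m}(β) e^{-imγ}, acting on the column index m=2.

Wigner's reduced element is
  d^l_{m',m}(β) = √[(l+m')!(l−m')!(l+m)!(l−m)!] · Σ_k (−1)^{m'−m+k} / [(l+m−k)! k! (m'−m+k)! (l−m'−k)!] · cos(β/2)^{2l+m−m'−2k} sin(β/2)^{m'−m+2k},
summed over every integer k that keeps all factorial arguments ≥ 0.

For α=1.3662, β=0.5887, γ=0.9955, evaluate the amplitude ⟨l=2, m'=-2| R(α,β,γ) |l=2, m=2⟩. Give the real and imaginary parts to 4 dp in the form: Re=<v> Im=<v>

Split into d^2_{-2,2}(β=0.5887) × two z-phases.
c=cos(0.5887/2)=0.956991, s=sin(0.5887/2)=0.290118; N=√[1·24·24·1]=24.000000
k: max(0,(2)−(-2))=4 … min(2+(2),2−(-2))=4
  k=4: (−1)^0·24.0000/(24)·0.9570^0·0.2901^4 = +0.007084
d^2_{-2,2}(0.5887) = +0.007084
Attach z-rotation phases: D = e^{-i(-2)(1.3662)}·(+0.007084)·e^{-i(2)(0.9955)} = +0.005225+0.004784i

Re=0.0052 Im=0.0048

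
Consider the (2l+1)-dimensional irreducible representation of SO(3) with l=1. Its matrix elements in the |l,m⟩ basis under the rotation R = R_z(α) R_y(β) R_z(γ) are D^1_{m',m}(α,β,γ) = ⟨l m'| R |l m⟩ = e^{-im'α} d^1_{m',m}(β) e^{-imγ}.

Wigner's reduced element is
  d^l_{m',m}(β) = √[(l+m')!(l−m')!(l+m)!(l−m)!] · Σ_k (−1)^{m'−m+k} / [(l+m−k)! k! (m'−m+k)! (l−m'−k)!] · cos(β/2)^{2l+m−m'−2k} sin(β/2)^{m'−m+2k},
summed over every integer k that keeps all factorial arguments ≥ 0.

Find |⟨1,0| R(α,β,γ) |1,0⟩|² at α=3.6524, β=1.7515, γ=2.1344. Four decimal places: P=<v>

First d^1_{0,0}(β=1.7515), then the phase factors e^{-i(0)α} and e^{-i(0)γ}:
Half-angle: c=0.640421, s=0.768024. N=√(1·1·1·1)=1.000000
Admissible k: 0..1 (factorial args all ≥0)
  k=0: (−1)^0·1.0000/(1)·0.6404^2·0.7680^0 = +0.410139
  k=1: (−1)^1·1.0000/(1)·0.6404^0·0.7680^2 = -0.589861
d^1_{0,0}(1.7515) = +0.410139 -0.589861 = -0.179722
|D^1_{0,0}|² = |d^1_{0,0}(β)|² = (-0.179722)² = 0.032300 (the z-rotation phases have unit modulus)

P=0.0323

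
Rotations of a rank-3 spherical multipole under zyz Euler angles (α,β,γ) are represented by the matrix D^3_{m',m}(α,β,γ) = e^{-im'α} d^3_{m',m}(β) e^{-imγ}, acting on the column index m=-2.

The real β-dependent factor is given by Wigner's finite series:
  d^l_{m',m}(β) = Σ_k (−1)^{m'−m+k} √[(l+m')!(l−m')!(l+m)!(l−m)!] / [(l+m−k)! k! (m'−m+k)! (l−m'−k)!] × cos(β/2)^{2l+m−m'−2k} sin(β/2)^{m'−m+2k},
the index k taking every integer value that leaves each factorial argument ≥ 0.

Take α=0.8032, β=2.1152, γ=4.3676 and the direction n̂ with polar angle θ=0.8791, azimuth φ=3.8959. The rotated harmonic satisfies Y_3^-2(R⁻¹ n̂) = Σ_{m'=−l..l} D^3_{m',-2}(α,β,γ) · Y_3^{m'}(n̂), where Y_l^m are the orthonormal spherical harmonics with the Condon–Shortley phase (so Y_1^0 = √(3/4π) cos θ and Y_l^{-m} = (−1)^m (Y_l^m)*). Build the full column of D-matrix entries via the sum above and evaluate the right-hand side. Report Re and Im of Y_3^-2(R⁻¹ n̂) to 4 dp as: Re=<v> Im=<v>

Need the full column D^3_{m',-2} for m'=−3..3 at α=0.8032, β=2.1152, γ=4.3676.
cos(β/2)=0.490964, sin(β/2)=0.871180
d^3_{-3,-2}: single k=1 term ⇒ +0.060874;  D = +0.009050-0.060198i
d^3_{-2,-2}: k∈[0..1] ⇒ +0.014006 -0.220488 = -0.206483;  D = +0.125613+0.163880i
d^3_{-1,-2}: k∈[0..1] ⇒ -0.078588 +0.494884 = +0.416295;  D = -0.413611-0.047199i
d^3_{0,-2}: k∈[0..1] ⇒ +0.241533 -0.760486 = -0.518954;  D = +0.400380-0.330164i
d^3_{1,-2}: k∈[0..1] ⇒ -0.494884 +0.779092 = +0.284208;  D = -0.022151+0.283344i
d^3_{2,-2}: k∈[0..1] ⇒ +0.694226 -0.437166 = +0.257060;  D = +0.170500+0.192378i
d^3_{3,-2}: single k=0 term ⇒ -0.603482;  D = -0.602939-0.025589i
Y_3^{m'}(θ=0.8791,φ=3.8959) and Σ D·Y over m':
  (+0.0091-0.0602i)·(+0.1216+0.1467i)  (+0.1256+0.1639i)·(+0.0240-0.3859i)  (-0.4136-0.0472i)·(-0.1876+0.1763i)  (+0.4004-0.3302i)·(-0.2299+0.0000i)  (-0.0222+0.2833i)·(+0.1876+0.1763i)  (+0.1705+0.1924i)·(+0.0240+0.3859i)  (-0.6029-0.0256i)·(-0.1216+0.1467i)
Y_3^-2(R⁻¹ n̂) = +0.022914-0.004383i

Re=0.0229 Im=-0.0044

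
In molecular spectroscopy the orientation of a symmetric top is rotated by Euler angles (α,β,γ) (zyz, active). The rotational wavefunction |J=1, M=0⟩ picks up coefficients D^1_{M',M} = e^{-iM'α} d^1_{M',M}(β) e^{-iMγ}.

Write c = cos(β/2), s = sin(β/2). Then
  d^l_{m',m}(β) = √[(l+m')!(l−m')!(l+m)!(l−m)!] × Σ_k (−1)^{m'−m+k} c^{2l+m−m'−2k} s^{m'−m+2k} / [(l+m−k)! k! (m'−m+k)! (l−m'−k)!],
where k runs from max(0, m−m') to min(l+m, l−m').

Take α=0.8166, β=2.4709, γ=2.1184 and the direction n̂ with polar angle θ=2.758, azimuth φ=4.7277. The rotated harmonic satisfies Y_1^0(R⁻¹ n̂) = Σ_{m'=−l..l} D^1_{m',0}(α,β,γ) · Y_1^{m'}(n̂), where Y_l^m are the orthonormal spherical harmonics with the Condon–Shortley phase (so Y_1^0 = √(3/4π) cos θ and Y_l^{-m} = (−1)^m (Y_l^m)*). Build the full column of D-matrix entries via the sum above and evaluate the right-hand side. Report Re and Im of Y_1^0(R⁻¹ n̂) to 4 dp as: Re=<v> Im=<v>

Re=0.2733 Im=0.0000

Need the full column D^1_{m',0} for m'=−1..1 at α=0.8166, β=2.4709, γ=2.1184.
cos(β/2)=0.329096, sin(β/2)=0.944296
d^1_{-1,0}: single k=1 term ⇒ +0.439487;  D = +0.300918+0.320308i
d^1_{0,0}: k∈[0..1] ⇒ +0.108304 -0.891696 = -0.783391;  D = -0.783391+0.000000i
d^1_{1,0}: single k=0 term ⇒ -0.439487;  D = -0.300918+0.320308i
Y_1^{m'}(θ=2.758,φ=4.7277) and Σ D·Y over m':
  (+0.3009+0.3203i)·(+0.0020+0.1293i)  (-0.7834+0.0000i)·(-0.4531+0.0000i)  (-0.3009+0.3203i)·(-0.0020+0.1293i)
Y_1^0(R⁻¹ n̂) = +0.273318+0.000000i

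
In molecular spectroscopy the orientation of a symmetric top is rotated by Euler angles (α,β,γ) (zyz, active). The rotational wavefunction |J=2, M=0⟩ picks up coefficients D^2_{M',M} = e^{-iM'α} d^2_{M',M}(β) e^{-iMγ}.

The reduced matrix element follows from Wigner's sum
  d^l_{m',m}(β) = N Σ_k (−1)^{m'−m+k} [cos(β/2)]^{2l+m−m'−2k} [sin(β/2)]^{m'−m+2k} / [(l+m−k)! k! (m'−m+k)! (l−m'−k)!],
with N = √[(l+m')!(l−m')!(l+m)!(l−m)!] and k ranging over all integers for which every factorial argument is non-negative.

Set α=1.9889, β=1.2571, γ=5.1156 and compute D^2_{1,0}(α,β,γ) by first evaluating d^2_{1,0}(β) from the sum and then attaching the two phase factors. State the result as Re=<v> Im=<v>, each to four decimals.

Re=0.1460 Im=0.3285

D^2_{1,0}(1.9889,1.2571,5.1156) = e^{-i·1·1.9889}·d^2_{1,0}(1.2571)·e^{-i·0·5.1156}. Compute d first:
With c≡cos(β/2)=0.808881 and s≡sin(β/2)=0.587972, N=[6·1·2·2]^{1/2}=4.898979
k∈{0,1} keeps every argument non-negative
  k=0: (−1)^1·4.8990/(2)·0.8089^3·0.5880^1 = -0.762231
  k=1: (−1)^2·4.8990/(2)·0.8089^1·0.5880^3 = +0.402746
d^2_{1,0}(1.2571) = -0.762231 +0.402746 = -0.359485
D = (-0.406028-0.913861i)·(-0.359485)·(+1.000000+0.000000i) = +0.145961+0.328519i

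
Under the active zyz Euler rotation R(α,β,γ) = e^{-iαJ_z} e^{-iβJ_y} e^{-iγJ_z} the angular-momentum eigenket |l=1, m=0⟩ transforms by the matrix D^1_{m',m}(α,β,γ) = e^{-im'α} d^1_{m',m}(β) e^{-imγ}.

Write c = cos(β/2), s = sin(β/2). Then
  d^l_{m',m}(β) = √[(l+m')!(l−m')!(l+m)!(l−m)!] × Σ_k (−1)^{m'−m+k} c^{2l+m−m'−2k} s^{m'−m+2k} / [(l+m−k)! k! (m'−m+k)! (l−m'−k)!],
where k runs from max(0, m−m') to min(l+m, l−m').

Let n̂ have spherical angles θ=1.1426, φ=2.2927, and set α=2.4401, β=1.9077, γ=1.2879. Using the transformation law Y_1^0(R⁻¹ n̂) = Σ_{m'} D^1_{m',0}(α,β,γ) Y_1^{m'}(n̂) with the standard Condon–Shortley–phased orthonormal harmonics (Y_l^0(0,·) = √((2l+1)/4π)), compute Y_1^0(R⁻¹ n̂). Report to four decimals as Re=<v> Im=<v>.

Re=0.3479 Im=0.0000

Need the full column D^1_{m',0} for m'=−1..1 at α=2.4401, β=1.9077, γ=1.2879.
cos(β/2)=0.578547, sin(β/2)=0.815649
d^1_{-1,0}: single k=1 term ⇒ +0.667355;  D = -0.509779+0.430683i
d^1_{0,0}: k∈[0..1] ⇒ +0.334717 -0.665283 = -0.330566;  D = -0.330566+0.000000i
d^1_{1,0}: single k=0 term ⇒ -0.667355;  D = +0.509779+0.430683i
Y_1^{m'}(θ=1.1426,φ=2.2927) and Σ D·Y over m':
  (-0.5098+0.4307i)·(-0.2077-0.2359i)  (-0.3306+0.0000i)·(+0.2029+0.0000i)  (+0.5098+0.4307i)·(+0.2077-0.2359i)
Y_1^0(R⁻¹ n̂) = +0.347886+0.000000i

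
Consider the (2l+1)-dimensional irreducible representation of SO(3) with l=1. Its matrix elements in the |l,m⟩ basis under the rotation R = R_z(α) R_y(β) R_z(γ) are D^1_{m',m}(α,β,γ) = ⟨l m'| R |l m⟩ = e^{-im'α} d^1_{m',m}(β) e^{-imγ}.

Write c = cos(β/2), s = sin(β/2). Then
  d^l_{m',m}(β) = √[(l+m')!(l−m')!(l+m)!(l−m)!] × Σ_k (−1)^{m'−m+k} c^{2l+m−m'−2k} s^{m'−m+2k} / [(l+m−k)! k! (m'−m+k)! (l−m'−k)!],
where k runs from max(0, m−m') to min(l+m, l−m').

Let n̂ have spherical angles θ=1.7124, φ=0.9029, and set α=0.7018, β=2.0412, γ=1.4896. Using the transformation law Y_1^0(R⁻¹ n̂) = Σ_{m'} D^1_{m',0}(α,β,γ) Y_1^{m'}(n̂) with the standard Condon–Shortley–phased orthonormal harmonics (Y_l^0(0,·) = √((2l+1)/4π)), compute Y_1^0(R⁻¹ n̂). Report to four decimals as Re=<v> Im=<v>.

Need the full column D^1_{m',0} for m'=−1..1 at α=0.7018, β=2.0412, γ=1.4896.
cos(β/2)=0.522855, sin(β/2)=0.852422
d^1_{-1,0}: single k=1 term ⇒ +0.630305;  D = +0.481352+0.406921i
d^1_{0,0}: k∈[0..1] ⇒ +0.273377 -0.726623 = -0.453246;  D = -0.453246+0.000000i
d^1_{1,0}: single k=0 term ⇒ -0.630305;  D = -0.481352+0.406921i
Y_1^{m'}(θ=1.7124,φ=0.9029) and Σ D·Y over m':
  (+0.4814+0.4069i)·(+0.2118-0.2685i)  (-0.4532+0.0000i)·(-0.0690+0.0000i)  (-0.4814+0.4069i)·(-0.2118-0.2685i)
Y_1^0(R⁻¹ n̂) = +0.453739+0.000000i

Re=0.4537 Im=0.0000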